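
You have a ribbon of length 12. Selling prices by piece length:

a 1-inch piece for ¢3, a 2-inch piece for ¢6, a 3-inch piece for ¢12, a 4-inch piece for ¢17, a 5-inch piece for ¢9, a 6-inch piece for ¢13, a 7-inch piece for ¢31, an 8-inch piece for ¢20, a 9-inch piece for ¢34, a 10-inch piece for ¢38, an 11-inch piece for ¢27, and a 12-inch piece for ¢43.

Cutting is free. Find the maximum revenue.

Consider every possible first cut. r[k] is the best of p[i]+r[k−i] over all sellable i≤k.
r[1] = 3
r[2] = 6  (first piece 1, then r[1]=3)
r[3] = 12
r[4] = 17
r[5] = 20  (first piece 1, then r[4]=17)
r[6] = 24  (first piece 3, then r[3]=12)
r[7] = 31
r[8] = 34  (first piece 1, then r[7]=31)
r[9] = 37  (first piece 1, then r[8]=34)
r[10] = 43  (first piece 3, then r[7]=31)
r[11] = 48  (first piece 4, then r[7]=31)
r[12] = 51  (first piece 1, then r[11]=48)
One optimal cutting: 7 + 4 + 1 → ¢31 + ¢17 + ¢3 = ¢51.

51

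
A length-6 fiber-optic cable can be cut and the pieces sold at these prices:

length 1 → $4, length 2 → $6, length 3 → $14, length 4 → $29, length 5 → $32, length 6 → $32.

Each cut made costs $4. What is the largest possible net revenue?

Consider every possible first cut. v[k] is the best of p[i]+v[k−i] over all sellable i≤k, charging 4 whenever i<k.
v[1] = 4
v[2] = max(4+4-4, 6+0) = 6
v[3] = max(4+6-4, 6+4-4, 14+0) = 14
v[4] = max(4+14-4, 6+6-4, 14+4-4, 29+0) = 29
v[5] = max(4+29-4, 6+14-4, 14+6-4, 29+4-4, 32+0) = 32
v[6] = max(4+32-4, 6+29-4, 14+14-4, 29+6-4, 32+4-4, 32+0) = 32
One optimal plan: pieces 5 + 1 (1 cut) → $36 − $4 = $32.

32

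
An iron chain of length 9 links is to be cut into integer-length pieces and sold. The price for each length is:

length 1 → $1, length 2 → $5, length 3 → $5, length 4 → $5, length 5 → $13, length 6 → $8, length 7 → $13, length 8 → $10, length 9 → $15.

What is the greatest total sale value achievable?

23

Consider every possible first cut. R[k] is the best of p[i]+R[k−i] over all sellable i≤k.
R[1] = 1
R[2] = 5
R[3] = 6  (first piece 1, then R[2]=5)
R[4] = 10  (first piece 2, then R[2]=5)
R[5] = 13
R[6] = 15  (first piece 2, then R[4]=10)
R[7] = 18  (first piece 2, then R[5]=13)
R[8] = 20  (first piece 2, then R[6]=15)
R[9] = 23  (first piece 2, then R[7]=18)
One optimal cutting: 5 + 2 + 2 → $13 + $5 + $5 = $23.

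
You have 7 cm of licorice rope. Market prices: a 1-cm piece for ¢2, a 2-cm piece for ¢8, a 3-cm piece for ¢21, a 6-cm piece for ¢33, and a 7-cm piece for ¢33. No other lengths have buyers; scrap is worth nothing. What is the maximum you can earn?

Consider every possible first cut. r[k] is the best of p[i]+r[k−i] over all sellable i≤k.
r[1] = 2
r[2] = max(2+2, 8+0) = 8
r[3] = max(2+8, 8+2, 21+0) = 21
r[4] = max(2+21, 8+8, 21+2) = 23
r[5] = max(2+23, 8+21, 21+8) = 29
r[6] = max(2+29, 8+23, 21+21, 33+0) = 42
r[7] = max(2+42, 8+29, 21+23, 33+2, 33+0) = 44
One optimal cutting: 3 + 3 + 1 → ¢44.

44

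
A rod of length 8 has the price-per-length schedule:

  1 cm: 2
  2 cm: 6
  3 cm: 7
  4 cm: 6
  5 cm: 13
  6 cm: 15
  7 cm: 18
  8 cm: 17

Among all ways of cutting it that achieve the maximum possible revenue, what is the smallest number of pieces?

Let r[k] be the best obtainable value from length k. For each k, try every first piece i and keep the best of price[i] + r[k−i].
r[1] = 2
r[2] = max(2+2, 6+0) = 6
r[3] = max(2+6, 6+2, 7+0) = 8
r[4] = max(2+8, 6+6, 7+2, 6+0) = 12
r[5] = max(2+12, 6+8, 7+6, 6+2, 13+0) = 14
r[6] = max(2+14, 6+12, 7+8, 6+6, 13+2, 15+0) = 18
r[7] = max(2+18, 6+14, 7+12, …, 15+2, 18+0) = 20
r[8] = max(2+20, 6+18, 7+14, …, 18+2, 17+0) = 24
Maximum revenue is 24.
Now minimize piece count subject to staying optimal: for each k, pieces[k] = 1 + min over i with p[i]+r[k−i]=r[k] of pieces[k−i].
pieces[5] = 3
pieces[6] = 3
pieces[7] = 4
pieces[8] = 4

4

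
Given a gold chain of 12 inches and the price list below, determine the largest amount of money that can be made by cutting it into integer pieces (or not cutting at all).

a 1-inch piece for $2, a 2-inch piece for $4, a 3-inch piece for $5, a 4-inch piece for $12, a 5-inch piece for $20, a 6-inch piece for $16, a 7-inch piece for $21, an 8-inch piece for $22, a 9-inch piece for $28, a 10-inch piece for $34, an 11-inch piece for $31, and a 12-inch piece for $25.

44

Consider every possible first cut. best[k] is the best of p[i]+best[k−i] over all sellable i≤k.
best[1] = 2
best[2] = 4  (first piece 1, then best[1]=2)
best[3] = 6  (first piece 1, then best[2]=4)
best[4] = 12
best[5] = 20
best[6] = 22  (first piece 1, then best[5]=20)
best[7] = 24  (first piece 1, then best[6]=22)
best[8] = 26  (first piece 1, then best[7]=24)
best[9] = 32  (first piece 4, then best[5]=20)
best[10] = 40  (first piece 5, then best[5]=20)
best[11] = 42  (first piece 1, then best[10]=40)
best[12] = 44  (first piece 1, then best[11]=42)
One optimal cutting: 5 + 5 + 1 + 1 → $20 + $20 + $2 + $2 = $44.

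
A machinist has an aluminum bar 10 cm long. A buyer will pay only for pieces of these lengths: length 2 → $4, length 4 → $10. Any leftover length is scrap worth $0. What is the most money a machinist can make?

Let f[k] be the best obtainable value from length k. For each k, try every first piece i and keep the best of price[i] + f[k−i].
f[1] = 0
f[2] = 4
f[3] = 4
f[4] = max(4+4, 10+0) = 10
f[5] = max(4+4, 10+0) = 10
f[6] = max(4+10, 10+4) = 14
f[7] = max(4+10, 10+4) = 14
f[8] = max(4+14, 10+10) = 20
f[9] = max(4+14, 10+10) = 20
f[10] = max(4+20, 10+14) = 24
One optimal cutting: 4 + 4 + 2 → $24.

24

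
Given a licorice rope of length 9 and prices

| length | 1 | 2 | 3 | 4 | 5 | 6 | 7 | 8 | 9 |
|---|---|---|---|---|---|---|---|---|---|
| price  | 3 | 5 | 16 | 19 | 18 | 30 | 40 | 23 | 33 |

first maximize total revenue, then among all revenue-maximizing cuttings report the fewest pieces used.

3

Build r[k] bottom-up: r[k] = max over allowed piece i of (p[i] + r[k−i]).
r[1] = 3
r[2] = max(3+3, 5+0) = 6
r[3] = max(3+6, 5+3, 16+0) = 16
r[4] = max(3+16, 5+6, 16+3, 19+0) = 19
r[5] = max(3+19, 5+16, 16+6, 19+3, 18+0) = 22
r[6] = max(3+22, 5+19, 16+16, 19+6, 18+3, 30+0) = 32
r[7] = max(3+32, 5+22, 16+19, …, 30+3, 40+0) = 40
r[8] = max(3+40, 5+32, 16+22, …, 40+3, 23+0) = 43
r[9] = max(3+43, 5+40, 16+32, …, 23+3, 33+0) = 48
Maximum revenue is ¢48.
Now minimize piece count subject to staying optimal: for each k, pieces[k] = 1 + min over i with p[i]+r[k−i]=r[k] of pieces[k−i].
pieces[6] = 2
pieces[7] = 1
pieces[8] = 2
pieces[9] = 3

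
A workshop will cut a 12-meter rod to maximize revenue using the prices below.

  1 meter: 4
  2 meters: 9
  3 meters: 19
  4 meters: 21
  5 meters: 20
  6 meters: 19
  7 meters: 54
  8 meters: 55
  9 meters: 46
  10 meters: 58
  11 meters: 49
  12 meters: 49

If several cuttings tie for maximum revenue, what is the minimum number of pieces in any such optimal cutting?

Let r[k] be the best obtainable value from length k. For each k, try every first piece i and keep the best of price[i] + r[k−i].
r[1] = 4
r[2] = max(4+4, 9+0) = 9
r[3] = max(4+9, 9+4, 19+0) = 19
r[4] = max(4+19, 9+9, 19+4, 21+0) = 23
r[5] = max(4+23, 9+19, 19+9, 21+4, 20+0) = 28
r[6] = max(4+28, 9+23, 19+19, 21+9, 20+4, 19+0) = 38
r[7] = max(4+38, 9+28, 19+23, …, 19+4, 54+0) = 54
r[8] = max(4+54, 9+38, 19+28, …, 54+4, 55+0) = 58
r[9] = max(4+58, 9+54, 19+38, …, 55+4, 46+0) = 63
r[10] = max(4+63, 9+58, 19+54, …, 46+4, 58+0) = 73
r[11] = max(4+73, 9+63, 19+58, …, 58+4, 49+0) = 77
r[12] = max(4+77, 9+73, 19+63, …, 49+4, 49+0) = 82
Maximum revenue is 82.
Now minimize piece count subject to staying optimal: for each k, pieces[k] = 1 + min over i with p[i]+r[k−i]=r[k] of pieces[k−i].
pieces[9] = 2
pieces[10] = 2
pieces[11] = 3
pieces[12] = 3

3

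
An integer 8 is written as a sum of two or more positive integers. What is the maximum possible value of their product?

18

Define prod[k] = max over 1≤i<k of i · max(k−i, prod[k−i]); the inner max lets the remainder stay uncut if that's better.
Small cases: prod[2]=1.
prod[3] = 1·max(2,1) = 1·2 = 2
prod[4] = 2·max(2,1) = 2·2 = 4
prod[5] = 2·max(3,2) = 2·3 = 6
prod[6] = 3·max(3,2) = 3·3 = 9
prod[7] = 2·max(5,6) = 2·6 = 12
prod[8] = 2·max(6,9) = 2·9 = 18
One optimal split: 3 + 3 + 2; product 3·3·2 = 18.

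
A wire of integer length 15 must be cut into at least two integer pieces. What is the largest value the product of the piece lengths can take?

243

Fill P[k] for k=2..15: at each k try every first piece i and multiply by the better of (k−i) uncut or P[k−i].
Small cases: P[2]=1, P[3]=2, P[4]=4, P[5]=6, P[6]=9, P[7]=12.
P[8] = 2·max(6,9) = 2·9 = 18
P[9] = 3·max(6,9) = 3·9 = 27
P[10] = 2·max(8,18) = 2·18 = 36
P[11] = 2·max(9,27) = 2·27 = 54
P[12] = 3·max(9,27) = 3·27 = 81
P[13] = 2·max(11,54) = 2·54 = 108
P[14] = 2·max(12,81) = 2·81 = 162
P[15] = 3·max(12,81) = 3·81 = 243
One optimal split: 3 + 3 + 3 + 3 + 3; product 3·3·3·3·3 = 243.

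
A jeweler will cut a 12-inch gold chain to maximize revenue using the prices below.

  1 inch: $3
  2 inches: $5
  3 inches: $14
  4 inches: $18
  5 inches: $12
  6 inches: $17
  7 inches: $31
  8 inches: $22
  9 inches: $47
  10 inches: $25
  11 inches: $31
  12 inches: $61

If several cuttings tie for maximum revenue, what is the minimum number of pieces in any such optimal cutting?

1

Build r[k] bottom-up: r[k] = max over allowed piece i of (p[i] + r[k−i]).
r[1] = 3
r[2] = max(3+3, 5+0) = 6
r[3] = max(3+6, 5+3, 14+0) = 14
r[4] = max(3+14, 5+6, 14+3, 18+0) = 18
r[5] = max(3+18, 5+14, 14+6, 18+3, 12+0) = 21
r[6] = max(3+21, 5+18, 14+14, 18+6, 12+3, 17+0) = 28
r[7] = max(3+28, 5+21, 14+18, …, 17+3, 31+0) = 32
r[8] = max(3+32, 5+28, 14+21, …, 31+3, 22+0) = 36
r[9] = max(3+36, 5+32, 14+28, …, 22+3, 47+0) = 47
r[10] = max(3+47, 5+36, 14+32, …, 47+3, 25+0) = 50
r[11] = max(3+50, 5+47, 14+36, …, 25+3, 31+0) = 53
r[12] = max(3+53, 5+50, 14+47, …, 31+3, 61+0) = 61
Maximum revenue is $61.
Now minimize piece count subject to staying optimal: for each k, pieces[k] = 1 + min over i with p[i]+r[k−i]=r[k] of pieces[k−i].
pieces[9] = 1
pieces[10] = 2
pieces[11] = 3
pieces[12] = 1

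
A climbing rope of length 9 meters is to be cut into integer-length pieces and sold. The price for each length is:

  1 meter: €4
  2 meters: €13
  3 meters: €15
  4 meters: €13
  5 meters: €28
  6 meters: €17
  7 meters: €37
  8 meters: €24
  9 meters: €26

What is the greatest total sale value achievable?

Let best[k] be the best obtainable value from length k. For each k, try every first piece i and keep the best of price[i] + best[k−i].
best[1] = 4
best[2] = max(4+4, 13+0) = 13
best[3] = max(4+13, 13+4, 15+0) = 17
best[4] = max(4+17, 13+13, 15+4, 13+0) = 26
best[5] = max(4+26, 13+17, 15+13, 13+4, 28+0) = 30
best[6] = max(4+30, 13+26, 15+17, 13+13, 28+4, 17+0) = 39
best[7] = max(4+39, 13+30, 15+26, …, 17+4, 37+0) = 43
best[8] = max(4+43, 13+39, 15+30, …, 37+4, 24+0) = 52
best[9] = max(4+52, 13+43, 15+39, …, 24+4, 26+0) = 56
One optimal cutting: 2 + 2 + 2 + 2 + 1 → €13 + €13 + €13 + €13 + €4 = €56.

56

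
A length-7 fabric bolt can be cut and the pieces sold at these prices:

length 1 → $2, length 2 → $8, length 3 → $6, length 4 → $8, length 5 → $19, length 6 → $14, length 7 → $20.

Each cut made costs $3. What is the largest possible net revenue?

24

Let v[k] be the best obtainable value from length k. For each k, try every first piece i and keep the best of price[i] + v[k−i] minus the 3 cut fee when i<k.
v[1] = 2
v[2] = max(2+2-3, 8+0) = 8
v[3] = max(2+8-3, 8+2-3, 6+0) = 7
v[4] = max(2+7-3, 8+8-3, 6+2-3, 8+0) = 13
v[5] = max(2+13-3, 8+7-3, 6+8-3, 8+2-3, 19+0) = 19
v[6] = max(2+19-3, 8+13-3, 6+7-3, 8+8-3, 19+2-3, 14+0) = 18
v[7] = max(2+18-3, 8+19-3, 6+13-3, …, 14+2-3, 20+0) = 24
One optimal plan: pieces 5 + 2 (1 cut) → $27 − $3 = $24.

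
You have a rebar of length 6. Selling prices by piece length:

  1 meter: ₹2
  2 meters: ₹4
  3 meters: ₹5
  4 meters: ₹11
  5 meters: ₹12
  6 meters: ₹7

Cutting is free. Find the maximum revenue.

Let best[k] be the best obtainable value from length k. For each k, try every first piece i and keep the best of price[i] + best[k−i].
best[1] = 2
best[2] = max(2+2, 4+0) = 4
best[3] = max(2+4, 4+2, 5+0) = 6
best[4] = max(2+6, 4+4, 5+2, 11+0) = 11
best[5] = max(2+11, 4+6, 5+4, 11+2, 12+0) = 13
best[6] = max(2+13, 4+11, 5+6, 11+4, 12+2, 7+0) = 15
One optimal cutting: 4 + 1 + 1 → ₹11 + ₹2 + ₹2 = ₹15.

15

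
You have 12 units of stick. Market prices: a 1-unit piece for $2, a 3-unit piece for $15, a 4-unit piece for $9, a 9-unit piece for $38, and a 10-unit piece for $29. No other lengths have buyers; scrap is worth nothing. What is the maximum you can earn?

60

Consider every possible first cut. f[k] is the best of p[i]+f[k−i] over all sellable i≤k.
f[1] = 2
f[2] = 4  (first piece 1, then f[1]=2)
f[3] = 15
f[4] = 17  (first piece 1, then f[3]=15)
f[5] = 19  (first piece 1, then f[4]=17)
f[6] = 30  (first piece 3, then f[3]=15)
f[7] = 32  (first piece 1, then f[6]=30)
f[8] = 34  (first piece 1, then f[7]=32)
f[9] = 45  (first piece 3, then f[6]=30)
f[10] = 47  (first piece 1, then f[9]=45)
f[11] = 49  (first piece 1, then f[10]=47)
f[12] = 60  (first piece 3, then f[9]=45)
One optimal cutting: 3 + 3 + 3 + 3 → $60.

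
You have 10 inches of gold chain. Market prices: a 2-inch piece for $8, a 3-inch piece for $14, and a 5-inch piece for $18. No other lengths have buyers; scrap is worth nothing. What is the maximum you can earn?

Let best[k] be the best obtainable value from length k. For each k, try every first piece i and keep the best of price[i] + best[k−i].
best[1] = 0
best[2] = 8
best[3] = 14
best[4] = 16  (first piece 2, then best[2]=8)
best[5] = 22  (first piece 2, then best[3]=14)
best[6] = 28  (first piece 3, then best[3]=14)
best[7] = 30  (first piece 2, then best[5]=22)
best[8] = 36  (first piece 2, then best[6]=28)
best[9] = 42  (first piece 3, then best[6]=28)
best[10] = 44  (first piece 2, then best[8]=36)
One optimal cutting: 3 + 3 + 2 + 2 → $44.

44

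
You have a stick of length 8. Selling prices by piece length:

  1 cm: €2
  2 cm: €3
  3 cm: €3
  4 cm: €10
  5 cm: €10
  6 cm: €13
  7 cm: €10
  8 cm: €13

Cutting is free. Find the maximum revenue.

Let v[k] be the best obtainable value from length k. For each k, try every first piece i and keep the best of price[i] + v[k−i].
v[1] = 2
v[2] = max(2+2, 3+0) = 4
v[3] = max(2+4, 3+2, 3+0) = 6
v[4] = max(2+6, 3+4, 3+2, 10+0) = 10
v[5] = max(2+10, 3+6, 3+4, 10+2, 10+0) = 12
v[6] = max(2+12, 3+10, 3+6, 10+4, 10+2, 13+0) = 14
v[7] = max(2+14, 3+12, 3+10, …, 13+2, 10+0) = 16
v[8] = max(2+16, 3+14, 3+12, …, 10+2, 13+0) = 20
One optimal cutting: 4 + 4 → €10 + €10 = €20.

20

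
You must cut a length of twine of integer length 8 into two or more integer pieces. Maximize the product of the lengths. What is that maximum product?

Fill g[k] for k=2..8: at each k try every first piece i and multiply by the better of (k−i) uncut or g[k−i].
g[2] = 1·max(1,0) = 1·1 = 1
g[3] = max(1·2, 2·1) = 2
g[4] = max(1·3, 2·2, 3·1) = 4
g[5] = max(1·4, 2·3, 3·2, 4·1) = 6
g[6] = max(1·6, 2·4, 3·3, 4·2, 5·1) = 9
g[7] = max(1·9, 2·6, 3·4, 4·3, 5·2, 6·1) = 12
g[8] = max(1·12, 2·9, 3·6, …, 6·2, 7·1) = 18
One optimal split: 3 + 3 + 2; product 3·3·2 = 18.

18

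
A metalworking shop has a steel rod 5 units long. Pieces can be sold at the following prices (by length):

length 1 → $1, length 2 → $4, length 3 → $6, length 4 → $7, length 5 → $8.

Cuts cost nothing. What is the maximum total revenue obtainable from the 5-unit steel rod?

Consider every possible first cut. best[k] is the best of p[i]+best[k−i] over all sellable i≤k.
best[1] = 1
best[2] = 4
best[3] = 6
best[4] = 8  (first piece 2, then best[2]=4)
best[5] = 10  (first piece 2, then best[3]=6)
One optimal cutting: 3 + 2 → $6 + $4 = $10.

10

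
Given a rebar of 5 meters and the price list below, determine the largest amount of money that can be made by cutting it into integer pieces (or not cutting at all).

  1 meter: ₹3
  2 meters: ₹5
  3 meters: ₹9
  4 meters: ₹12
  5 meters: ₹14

15

Consider every possible first cut. R[k] is the best of p[i]+R[k−i] over all sellable i≤k.
R[1] = 3
R[2] = 6  (first piece 1, then R[1]=3)
R[3] = 9  (first piece 1, then R[2]=6)
R[4] = 12  (first piece 1, then R[3]=9)
R[5] = 15  (first piece 1, then R[4]=12)
One optimal cutting: 1 + 1 + 1 + 1 + 1 → ₹3 + ₹3 + ₹3 + ₹3 + ₹3 = ₹15.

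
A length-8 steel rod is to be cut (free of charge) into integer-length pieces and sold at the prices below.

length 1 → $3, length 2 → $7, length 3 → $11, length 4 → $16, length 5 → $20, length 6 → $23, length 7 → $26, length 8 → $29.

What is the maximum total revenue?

Let r[k] be the best obtainable value from length k. For each k, try every first piece i and keep the best of price[i] + r[k−i].
r[1] = 3
r[2] = max(3+3, 7+0) = 7
r[3] = max(3+7, 7+3, 11+0) = 11
r[4] = max(3+11, 7+7, 11+3, 16+0) = 16
r[5] = max(3+16, 7+11, 11+7, 16+3, 20+0) = 20
r[6] = max(3+20, 7+16, 11+11, 16+7, 20+3, 23+0) = 23
r[7] = max(3+23, 7+20, 11+16, …, 23+3, 26+0) = 27
r[8] = max(3+27, 7+23, 11+20, …, 26+3, 29+0) = 32
One optimal cutting: 4 + 4 → $16 + $16 = $32.

32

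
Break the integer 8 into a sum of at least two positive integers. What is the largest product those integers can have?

Let prod[k] be the best product for length k (with at least one cut). For each first piece i, the rest contributes max(k−i, prod[k−i]).
prod[2] = 1·max(1,0) = 1·1 = 1
prod[3] = 1·max(2,1) = 1·2 = 2
prod[4] = 2·max(2,1) = 2·2 = 4
prod[5] = 2·max(3,2) = 2·3 = 6
prod[6] = 3·max(3,2) = 3·3 = 9
prod[7] = 2·max(5,6) = 2·6 = 12
prod[8] = 2·max(6,9) = 2·9 = 18
One optimal split: 3 + 3 + 2; product 3·3·2 = 18.

18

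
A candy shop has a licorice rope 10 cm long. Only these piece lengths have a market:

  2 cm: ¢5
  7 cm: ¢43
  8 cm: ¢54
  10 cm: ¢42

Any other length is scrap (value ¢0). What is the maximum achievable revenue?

59

Consider every possible first cut. f[k] is the best of p[i]+f[k−i] over all sellable i≤k.
f[1] = 0
f[2] = 5
f[3] = 5
f[4] = 10  (first piece 2, then f[2]=5)
f[5] = 10
f[6] = 15  (first piece 2, then f[4]=10)
f[7] = max(5+10, 43+0) = 43
f[8] = max(5+15, 43+0, 54+0) = 54
f[9] = max(5+43, 43+5, 54+0) = 54
f[10] = max(5+54, 43+5, 54+5, 42+0) = 59
One optimal cutting: 8 + 2 → ¢59.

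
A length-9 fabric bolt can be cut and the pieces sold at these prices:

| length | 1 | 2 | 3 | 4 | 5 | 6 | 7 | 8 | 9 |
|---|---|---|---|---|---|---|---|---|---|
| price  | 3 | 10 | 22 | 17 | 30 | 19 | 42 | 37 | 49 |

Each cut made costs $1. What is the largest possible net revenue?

64

Build net[k] bottom-up: net[k] = max over allowed piece i of (p[i] + net[k−i]) − 1 per cut.
net[1] = 3
net[2] = max(3+3-1, 10+0) = 10
net[3] = max(3+10-1, 10+3-1, 22+0) = 22
net[4] = max(3+22-1, 10+10-1, 22+3-1, 17+0) = 24
net[5] = max(3+24-1, 10+22-1, 22+10-1, 17+3-1, 30+0) = 31
net[6] = max(3+31-1, 10+24-1, 22+22-1, 17+10-1, 30+3-1, 19+0) = 43
net[7] = max(3+43-1, 10+31-1, 22+24-1, …, 19+3-1, 42+0) = 45
net[8] = max(3+45-1, 10+43-1, 22+31-1, …, 42+3-1, 37+0) = 52
net[9] = max(3+52-1, 10+45-1, 22+43-1, …, 37+3-1, 49+0) = 64
One optimal plan: pieces 3 + 3 + 3 (2 cuts) → $66 − $2 = $64.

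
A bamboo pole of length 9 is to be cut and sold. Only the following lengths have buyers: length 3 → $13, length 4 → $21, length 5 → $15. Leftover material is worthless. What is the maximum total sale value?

42

Consider every possible first cut. best[k] is the best of p[i]+best[k−i] over all sellable i≤k.
best[1] = 0
best[2] = 0
best[3] = 13
best[4] = max(13+0, 21+0) = 21
best[5] = max(13+0, 21+0, 15+0) = 21
best[6] = max(13+13, 21+0, 15+0) = 26
best[7] = max(13+21, 21+13, 15+0) = 34
best[8] = max(13+21, 21+21, 15+13) = 42
best[9] = max(13+26, 21+21, 15+21) = 42
One optimal cutting: pieces 4 + 4 with 1 foot of scrap → $42.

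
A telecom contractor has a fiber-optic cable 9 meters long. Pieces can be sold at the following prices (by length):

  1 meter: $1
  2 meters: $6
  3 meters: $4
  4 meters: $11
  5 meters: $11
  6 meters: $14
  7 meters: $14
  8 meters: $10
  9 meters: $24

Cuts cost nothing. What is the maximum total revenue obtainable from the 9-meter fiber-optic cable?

25

Let R[k] be the best obtainable value from length k. For each k, try every first piece i and keep the best of price[i] + R[k−i].
R[1] = 1
R[2] = 6
R[3] = 7  (first piece 1, then R[2]=6)
R[4] = 12  (first piece 2, then R[2]=6)
R[5] = 13  (first piece 1, then R[4]=12)
R[6] = 18  (first piece 2, then R[4]=12)
R[7] = 19  (first piece 1, then R[6]=18)
R[8] = 24  (first piece 2, then R[6]=18)
R[9] = 25  (first piece 1, then R[8]=24)
One optimal cutting: 2 + 2 + 2 + 2 + 1 → $6 + $6 + $6 + $6 + $1 = $25.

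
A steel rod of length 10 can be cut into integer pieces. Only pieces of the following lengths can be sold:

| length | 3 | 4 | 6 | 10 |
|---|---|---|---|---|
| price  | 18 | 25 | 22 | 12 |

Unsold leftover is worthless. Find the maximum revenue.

Build best[k] bottom-up: best[k] = max over allowed piece i of (p[i] + best[k−i]).
best[1] = 0
best[2] = 0
best[3] = 18
best[4] = max(18+0, 25+0) = 25
best[5] = max(18+0, 25+0) = 25
best[6] = max(18+18, 25+0, 22+0) = 36
best[7] = max(18+25, 25+18, 22+0) = 43
best[8] = max(18+25, 25+25, 22+0) = 50
best[9] = max(18+36, 25+25, 22+18) = 54
best[10] = max(18+43, 25+36, 22+25, 12+0) = 61
One optimal cutting: 4 + 3 + 3 → $61.

61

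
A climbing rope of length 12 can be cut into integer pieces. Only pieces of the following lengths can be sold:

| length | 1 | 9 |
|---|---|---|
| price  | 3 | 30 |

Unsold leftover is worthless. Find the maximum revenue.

Build r[k] bottom-up: r[k] = max over allowed piece i of (p[i] + r[k−i]).
r[1] = 3
r[2] = 6  (first piece 1, then r[1]=3)
r[3] = 9  (first piece 1, then r[2]=6)
r[4] = 12  (first piece 1, then r[3]=9)
r[5] = 15  (first piece 1, then r[4]=12)
r[6] = 18  (first piece 1, then r[5]=15)
r[7] = 21  (first piece 1, then r[6]=18)
r[8] = 24  (first piece 1, then r[7]=21)
r[9] = 30
r[10] = 33  (first piece 1, then r[9]=30)
r[11] = 36  (first piece 1, then r[10]=33)
r[12] = 39  (first piece 1, then r[11]=36)
One optimal cutting: 9 + 1 + 1 + 1 → €39.

39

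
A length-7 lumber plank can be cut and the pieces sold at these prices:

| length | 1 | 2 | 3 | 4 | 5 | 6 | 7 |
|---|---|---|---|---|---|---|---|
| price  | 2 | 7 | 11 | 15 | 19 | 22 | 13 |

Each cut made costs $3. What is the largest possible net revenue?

23

Consider every possible first cut. v[k] is the best of p[i]+v[k−i] over all sellable i≤k, charging 3 whenever i<k.
v[1] = 2
v[2] = max(2+2-3, 7+0) = 7
v[3] = max(2+7-3, 7+2-3, 11+0) = 11
v[4] = max(2+11-3, 7+7-3, 11+2-3, 15+0) = 15
v[5] = max(2+15-3, 7+11-3, 11+7-3, 15+2-3, 19+0) = 19
v[6] = max(2+19-3, 7+15-3, 11+11-3, 15+7-3, 19+2-3, 22+0) = 22
v[7] = max(2+22-3, 7+19-3, 11+15-3, …, 22+2-3, 13+0) = 23
One optimal plan: pieces 5 + 2 (1 cut) → $26 − $3 = $23.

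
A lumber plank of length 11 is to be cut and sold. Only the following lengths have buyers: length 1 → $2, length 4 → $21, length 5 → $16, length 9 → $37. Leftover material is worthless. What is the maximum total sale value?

Consider every possible first cut. f[k] is the best of p[i]+f[k−i] over all sellable i≤k.
f[1] = 2
f[2] = 4  (first piece 1, then f[1]=2)
f[3] = 6  (first piece 1, then f[2]=4)
f[4] = 21
f[5] = 23  (first piece 1, then f[4]=21)
f[6] = 25  (first piece 1, then f[5]=23)
f[7] = 27  (first piece 1, then f[6]=25)
f[8] = 42  (first piece 4, then f[4]=21)
f[9] = 44  (first piece 1, then f[8]=42)
f[10] = 46  (first piece 1, then f[9]=44)
f[11] = 48  (first piece 1, then f[10]=46)
One optimal cutting: 4 + 4 + 1 + 1 + 1 → $48.

48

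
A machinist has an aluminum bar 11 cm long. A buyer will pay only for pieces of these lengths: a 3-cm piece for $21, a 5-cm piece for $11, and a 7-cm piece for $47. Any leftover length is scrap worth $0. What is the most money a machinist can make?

Let r[k] be the best obtainable value from length k. For each k, try every first piece i and keep the best of price[i] + r[k−i].
r[1] = 0
r[2] = 0
r[3] = 21
r[4] = 21
r[5] = 21
r[6] = 42  (first piece 3, then r[3]=21)
r[7] = 47
r[8] = 47
r[9] = 63  (first piece 3, then r[6]=42)
r[10] = 68  (first piece 3, then r[7]=47)
r[11] = 68
One optimal cutting: pieces 7 + 3 with 1 cm of scrap → $68.

68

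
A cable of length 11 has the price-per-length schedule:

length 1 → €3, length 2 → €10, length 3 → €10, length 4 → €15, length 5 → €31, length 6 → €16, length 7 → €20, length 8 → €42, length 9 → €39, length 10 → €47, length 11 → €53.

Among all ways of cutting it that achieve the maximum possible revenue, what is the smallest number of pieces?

3

Build r[k] bottom-up: r[k] = max over allowed piece i of (p[i] + r[k−i]).
r[1] = 3
r[2] = 10
r[3] = 13  (first piece 1, then r[2]=10)
r[4] = 20  (first piece 2, then r[2]=10)
r[5] = 31
r[6] = 34  (first piece 1, then r[5]=31)
r[7] = 41  (first piece 2, then r[5]=31)
r[8] = 44  (first piece 1, then r[7]=41)
r[9] = 51  (first piece 2, then r[7]=41)
r[10] = 62  (first piece 5, then r[5]=31)
r[11] = 65  (first piece 1, then r[10]=62)
Maximum revenue is €65.
Now minimize piece count subject to staying optimal: for each k, pieces[k] = 1 + min over i with p[i]+r[k−i]=r[k] of pieces[k−i].
pieces[8] = 3
pieces[9] = 3
pieces[10] = 2
pieces[11] = 3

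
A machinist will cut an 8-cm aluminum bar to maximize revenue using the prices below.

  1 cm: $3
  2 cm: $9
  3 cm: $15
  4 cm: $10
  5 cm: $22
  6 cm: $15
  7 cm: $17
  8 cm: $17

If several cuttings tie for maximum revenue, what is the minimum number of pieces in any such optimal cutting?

Consider every possible first cut. r[k] is the best of p[i]+r[k−i] over all sellable i≤k.
r[1] = 3
r[2] = 9
r[3] = 15
r[4] = 18  (first piece 1, then r[3]=15)
r[5] = 24  (first piece 2, then r[3]=15)
r[6] = 30  (first piece 3, then r[3]=15)
r[7] = 33  (first piece 1, then r[6]=30)
r[8] = 39  (first piece 2, then r[6]=30)
Maximum revenue is $39.
Now minimize piece count subject to staying optimal: for each k, pieces[k] = 1 + min over i with p[i]+r[k−i]=r[k] of pieces[k−i].
pieces[5] = 2
pieces[6] = 2
pieces[7] = 3
pieces[8] = 3

3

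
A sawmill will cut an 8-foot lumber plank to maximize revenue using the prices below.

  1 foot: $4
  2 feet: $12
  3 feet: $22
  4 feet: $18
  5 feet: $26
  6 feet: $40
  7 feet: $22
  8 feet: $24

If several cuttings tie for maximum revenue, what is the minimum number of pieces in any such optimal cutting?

Consider every possible first cut. r[k] is the best of p[i]+r[k−i] over all sellable i≤k.
r[1] = 4
r[2] = 12
r[3] = 22
r[4] = 26  (first piece 1, then r[3]=22)
r[5] = 34  (first piece 2, then r[3]=22)
r[6] = 44  (first piece 3, then r[3]=22)
r[7] = 48  (first piece 1, then r[6]=44)
r[8] = 56  (first piece 2, then r[6]=44)
Maximum revenue is $56.
Now minimize piece count subject to staying optimal: for each k, pieces[k] = 1 + min over i with p[i]+r[k−i]=r[k] of pieces[k−i].
pieces[5] = 2
pieces[6] = 2
pieces[7] = 3
pieces[8] = 3

3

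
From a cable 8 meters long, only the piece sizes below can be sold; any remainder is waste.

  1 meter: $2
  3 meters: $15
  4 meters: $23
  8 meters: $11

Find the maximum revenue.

46

Build best[k] bottom-up: best[k] = max over allowed piece i of (p[i] + best[k−i]).
best[1] = 2
best[2] = 4  (first piece 1, then best[1]=2)
best[3] = 15
best[4] = 23
best[5] = 25  (first piece 1, then best[4]=23)
best[6] = 30  (first piece 3, then best[3]=15)
best[7] = 38  (first piece 3, then best[4]=23)
best[8] = 46  (first piece 4, then best[4]=23)
One optimal cutting: 4 + 4 → $46.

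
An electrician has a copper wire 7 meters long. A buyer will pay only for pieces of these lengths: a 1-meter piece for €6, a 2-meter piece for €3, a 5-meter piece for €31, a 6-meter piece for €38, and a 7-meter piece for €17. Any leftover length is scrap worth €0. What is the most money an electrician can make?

44

Build f[k] bottom-up: f[k] = max over allowed piece i of (p[i] + f[k−i]).
f[1] = 6
f[2] = max(6+6, 3+0) = 12
f[3] = max(6+12, 3+6) = 18
f[4] = max(6+18, 3+12) = 24
f[5] = max(6+24, 3+18, 31+0) = 31
f[6] = max(6+31, 3+24, 31+6, 38+0) = 38
f[7] = max(6+38, 3+31, 31+12, 38+6, 17+0) = 44
One optimal cutting: 6 + 1 → €44.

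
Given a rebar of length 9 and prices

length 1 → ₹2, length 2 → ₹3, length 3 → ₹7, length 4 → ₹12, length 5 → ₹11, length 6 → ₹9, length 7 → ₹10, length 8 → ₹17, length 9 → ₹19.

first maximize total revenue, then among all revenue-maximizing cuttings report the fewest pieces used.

Let r[k] be the best obtainable value from length k. For each k, try every first piece i and keep the best of price[i] + r[k−i].
r[1] = 2
r[2] = 4  (first piece 1, then r[1]=2)
r[3] = 7
r[4] = 12
r[5] = 14  (first piece 1, then r[4]=12)
r[6] = 16  (first piece 1, then r[5]=14)
r[7] = 19  (first piece 3, then r[4]=12)
r[8] = 24  (first piece 4, then r[4]=12)
r[9] = 26  (first piece 1, then r[8]=24)
Maximum revenue is ₹26.
Now minimize piece count subject to staying optimal: for each k, pieces[k] = 1 + min over i with p[i]+r[k−i]=r[k] of pieces[k−i].
pieces[6] = 3
pieces[7] = 2
pieces[8] = 2
pieces[9] = 3

3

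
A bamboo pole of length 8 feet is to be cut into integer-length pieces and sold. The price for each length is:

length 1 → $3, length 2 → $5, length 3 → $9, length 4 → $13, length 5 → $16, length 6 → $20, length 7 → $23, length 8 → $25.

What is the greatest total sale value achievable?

26

Let R[k] be the best obtainable value from length k. For each k, try every first piece i and keep the best of price[i] + R[k−i].
R[1] = 3
R[2] = max(3+3, 5+0) = 6
R[3] = max(3+6, 5+3, 9+0) = 9
R[4] = max(3+9, 5+6, 9+3, 13+0) = 13
R[5] = max(3+13, 5+9, 9+6, 13+3, 16+0) = 16
R[6] = max(3+16, 5+13, 9+9, 13+6, 16+3, 20+0) = 20
R[7] = max(3+20, 5+16, 9+13, …, 20+3, 23+0) = 23
R[8] = max(3+23, 5+20, 9+16, …, 23+3, 25+0) = 26
One optimal cutting: 6 + 1 + 1 → $20 + $3 + $3 = $26.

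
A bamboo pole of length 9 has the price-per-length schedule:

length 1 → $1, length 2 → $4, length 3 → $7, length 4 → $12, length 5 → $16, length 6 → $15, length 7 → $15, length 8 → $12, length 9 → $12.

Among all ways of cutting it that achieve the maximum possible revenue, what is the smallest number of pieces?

Consider every possible first cut. r[k] is the best of p[i]+r[k−i] over all sellable i≤k.
r[1] = 1
r[2] = 4
r[3] = 7
r[4] = 12
r[5] = 16
r[6] = 17  (first piece 1, then r[5]=16)
r[7] = 20  (first piece 2, then r[5]=16)
r[8] = 24  (first piece 4, then r[4]=12)
r[9] = 28  (first piece 4, then r[5]=16)
Maximum revenue is $28.
Now minimize piece count subject to staying optimal: for each k, pieces[k] = 1 + min over i with p[i]+r[k−i]=r[k] of pieces[k−i].
pieces[6] = 2
pieces[7] = 2
pieces[8] = 2
pieces[9] = 2

2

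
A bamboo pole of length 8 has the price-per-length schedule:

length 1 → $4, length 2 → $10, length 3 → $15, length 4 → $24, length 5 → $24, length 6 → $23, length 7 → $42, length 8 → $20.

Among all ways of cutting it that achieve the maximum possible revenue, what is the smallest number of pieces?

Let r[k] be the best obtainable value from length k. For each k, try every first piece i and keep the best of price[i] + r[k−i].
r[1] = 4
r[2] = 10
r[3] = 15
r[4] = 24
r[5] = 28  (first piece 1, then r[4]=24)
r[6] = 34  (first piece 2, then r[4]=24)
r[7] = 42
r[8] = 48  (first piece 4, then r[4]=24)
Maximum revenue is $48.
Now minimize piece count subject to staying optimal: for each k, pieces[k] = 1 + min over i with p[i]+r[k−i]=r[k] of pieces[k−i].
pieces[5] = 2
pieces[6] = 2
pieces[7] = 1
pieces[8] = 2

2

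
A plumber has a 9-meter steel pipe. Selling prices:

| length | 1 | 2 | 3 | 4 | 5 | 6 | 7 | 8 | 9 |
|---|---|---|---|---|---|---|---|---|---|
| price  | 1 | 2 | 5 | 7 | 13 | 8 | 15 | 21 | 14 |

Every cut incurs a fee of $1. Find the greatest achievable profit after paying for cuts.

Let v[k] be the best obtainable value from length k. For each k, try every first piece i and keep the best of price[i] + v[k−i] minus the 1 cut fee when i<k.
v[1] = 1
v[2] = 2
v[3] = 5
v[4] = 7
v[5] = 13
v[6] = 13  (first piece 1, then v[5]=13)
v[7] = 15
v[8] = 21
v[9] = 21  (first piece 1, then v[8]=21)
One optimal plan: pieces 8 + 1 (1 cut) → $22 − $1 = $21.

21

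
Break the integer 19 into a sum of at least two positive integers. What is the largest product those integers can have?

Fill P[k] for k=2..19: at each k try every first piece i and multiply by the better of (k−i) uncut or P[k−i].
P[2] = 1*max(1,0) = 1*1 = 1
P[3] = max(1*2, 2*1) = 2
P[4] = max(1*3, 2*2, 3*1) = 4
P[5] = max(1*4, 2*3, 3*2, 4*1) = 6
P[6] = max(1*6, 2*4, 3*3, 4*2, 5*1) = 9
P[7] = max(1*9, 2*6, 3*4, 4*3, 5*2, 6*1) = 12
P[8] = max(1*12, 2*9, 3*6, …, 6*2, 7*1) = 18
P[9] = max(1*18, 2*12, 3*9, …, 7*2, 8*1) = 27
P[10] = max(1*27, 2*18, 3*12, …, 8*2, 9*1) = 36
P[11] = max(1*36, 2*27, 3*18, …, 9*2, 10*1) = 54
P[12] = max(1*54, 2*36, 3*27, …, 10*2, 11*1) = 81
P[13] = max(1*81, 2*54, 3*36, …, 11*2, 12*1) = 108
P[14] = max(1*108, 2*81, 3*54, …, 12*2, 13*1) = 162
P[15] = max(1*162, 2*108, 3*81, …, 13*2, 14*1) = 243
P[16] = max(1*243, 2*162, 3*108, …, 14*2, 15*1) = 324
P[17] = max(1*324, 2*243, 3*162, …, 15*2, 16*1) = 486
P[18] = max(1*486, 2*324, 3*243, …, 16*2, 17*1) = 729
P[19] = max(1*729, 2*486, 3*324, …, 17*2, 18*1) = 972
One optimal split: 3 + 3 + 3 + 3 + 3 + 2 + 2; product 3*3*3*3*3*2*2 = 972.

972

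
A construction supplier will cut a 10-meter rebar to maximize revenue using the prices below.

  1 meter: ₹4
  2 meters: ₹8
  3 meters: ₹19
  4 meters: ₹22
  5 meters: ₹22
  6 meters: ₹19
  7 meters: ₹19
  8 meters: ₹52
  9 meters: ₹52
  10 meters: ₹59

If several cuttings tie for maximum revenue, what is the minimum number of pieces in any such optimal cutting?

4

Build r[k] bottom-up: r[k] = max over allowed piece i of (p[i] + r[k−i]).
r[1] = 4
r[2] = max(4+4, 8+0) = 8
r[3] = max(4+8, 8+4, 19+0) = 19
r[4] = max(4+19, 8+8, 19+4, 22+0) = 23
r[5] = max(4+23, 8+19, 19+8, 22+4, 22+0) = 27
r[6] = max(4+27, 8+23, 19+19, 22+8, 22+4, 19+0) = 38
r[7] = max(4+38, 8+27, 19+23, …, 19+4, 19+0) = 42
r[8] = max(4+42, 8+38, 19+27, …, 19+4, 52+0) = 52
r[9] = max(4+52, 8+42, 19+38, …, 52+4, 52+0) = 57
r[10] = max(4+57, 8+52, 19+42, …, 52+4, 59+0) = 61
Maximum revenue is ₹61.
Now minimize piece count subject to staying optimal: for each k, pieces[k] = 1 + min over i with p[i]+r[k−i]=r[k] of pieces[k−i].
pieces[7] = 3
pieces[8] = 1
pieces[9] = 3
pieces[10] = 4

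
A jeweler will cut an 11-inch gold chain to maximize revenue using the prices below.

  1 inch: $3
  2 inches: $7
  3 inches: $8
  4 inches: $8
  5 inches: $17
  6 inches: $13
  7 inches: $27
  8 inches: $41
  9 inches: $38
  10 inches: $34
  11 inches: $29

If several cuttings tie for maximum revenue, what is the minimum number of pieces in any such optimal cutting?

Consider every possible first cut. r[k] is the best of p[i]+r[k−i] over all sellable i≤k.
r[1] = 3
r[2] = max(3+3, 7+0) = 7
r[3] = max(3+7, 7+3, 8+0) = 10
r[4] = max(3+10, 7+7, 8+3, 8+0) = 14
r[5] = max(3+14, 7+10, 8+7, 8+3, 17+0) = 17
r[6] = max(3+17, 7+14, 8+10, 8+7, 17+3, 13+0) = 21
r[7] = max(3+21, 7+17, 8+14, …, 13+3, 27+0) = 27
r[8] = max(3+27, 7+21, 8+17, …, 27+3, 41+0) = 41
r[9] = max(3+41, 7+27, 8+21, …, 41+3, 38+0) = 44
r[10] = max(3+44, 7+41, 8+27, …, 38+3, 34+0) = 48
r[11] = max(3+48, 7+44, 8+41, …, 34+3, 29+0) = 51
Maximum revenue is $51.
Now minimize piece count subject to staying optimal: for each k, pieces[k] = 1 + min over i with p[i]+r[k−i]=r[k] of pieces[k−i].
pieces[8] = 1
pieces[9] = 2
pieces[10] = 2
pieces[11] = 3

3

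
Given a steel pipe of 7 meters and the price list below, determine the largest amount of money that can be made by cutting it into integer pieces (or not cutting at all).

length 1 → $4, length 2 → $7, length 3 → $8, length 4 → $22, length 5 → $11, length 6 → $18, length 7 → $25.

Consider every possible first cut. R[k] is the best of p[i]+R[k−i] over all sellable i≤k.
R[1] = 4
R[2] = max(4+4, 7+0) = 8
R[3] = max(4+8, 7+4, 8+0) = 12
R[4] = max(4+12, 7+8, 8+4, 22+0) = 22
R[5] = max(4+22, 7+12, 8+8, 22+4, 11+0) = 26
R[6] = max(4+26, 7+22, 8+12, 22+8, 11+4, 18+0) = 30
R[7] = max(4+30, 7+26, 8+22, …, 18+4, 25+0) = 34
One optimal cutting: 4 + 1 + 1 + 1 → $22 + $4 + $4 + $4 = $34.

34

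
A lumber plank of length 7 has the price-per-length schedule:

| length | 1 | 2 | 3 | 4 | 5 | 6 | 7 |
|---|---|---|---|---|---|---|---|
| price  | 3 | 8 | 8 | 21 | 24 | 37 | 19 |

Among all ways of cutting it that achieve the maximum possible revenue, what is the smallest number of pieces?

Let r[k] be the best obtainable value from length k. For each k, try every first piece i and keep the best of price[i] + r[k−i].
r[1] = 3
r[2] = 8
r[3] = 11  (first piece 1, then r[2]=8)
r[4] = 21
r[5] = 24  (first piece 1, then r[4]=21)
r[6] = 37
r[7] = 40  (first piece 1, then r[6]=37)
Maximum revenue is $40.
Now minimize piece count subject to staying optimal: for each k, pieces[k] = 1 + min over i with p[i]+r[k−i]=r[k] of pieces[k−i].
pieces[4] = 1
pieces[5] = 1
pieces[6] = 1
pieces[7] = 2

2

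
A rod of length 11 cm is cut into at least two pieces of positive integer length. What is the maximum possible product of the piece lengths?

54

Let g[k] be the best product for length k (with at least one cut). For each first piece i, the rest contributes max(k−i, g[k−i]).
Small cases: g[2]=1, g[3]=2.
g[4] = 2×max(2,1) = 2×2 = 4
g[5] = 2×max(3,2) = 2×3 = 6
g[6] = 3×max(3,2) = 3×3 = 9
g[7] = 2×max(5,6) = 2×6 = 12
g[8] = 2×max(6,9) = 2×9 = 18
g[9] = 3×max(6,9) = 3×9 = 27
g[10] = 2×max(8,18) = 2×18 = 36
g[11] = 2×max(9,27) = 2×27 = 54
One optimal split: 3 + 3 + 3 + 2; product 3×3×3×2 = 54.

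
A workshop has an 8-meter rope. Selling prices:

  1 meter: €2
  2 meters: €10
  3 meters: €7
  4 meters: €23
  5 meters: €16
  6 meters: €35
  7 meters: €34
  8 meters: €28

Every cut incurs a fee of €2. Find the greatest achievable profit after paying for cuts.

Let net[k] be the best obtainable value from length k. For each k, try every first piece i and keep the best of price[i] + net[k−i] minus the 2 cut fee when i<k.
net[1] = 2
net[2] = 10
net[3] = 10  (first piece 1, then net[2]=10)
net[4] = 23
net[5] = 23  (first piece 1, then net[4]=23)
net[6] = 35
net[7] = 35  (first piece 1, then net[6]=35)
net[8] = 44  (first piece 4, then net[4]=23)
One optimal plan: pieces 4 + 4 (1 cut) → €46 − €2 = €44.

44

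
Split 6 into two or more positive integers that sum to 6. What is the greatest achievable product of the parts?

Let prod[k] be the best product for length k (with at least one cut). For each first piece i, the rest contributes max(k−i, prod[k−i]).
prod[2] = 1×max(1,0) = 1×1 = 1
prod[3] = max(1×2, 2×1) = 2
prod[4] = max(1×3, 2×2, 3×1) = 4
prod[5] = max(1×4, 2×3, 3×2, 4×1) = 6
prod[6] = max(1×6, 2×4, 3×3, 4×2, 5×1) = 9
One optimal split: 3 + 3; product 3×3 = 9.

9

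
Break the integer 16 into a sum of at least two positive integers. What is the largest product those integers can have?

Define m[k] = max over 1≤i<k of i · max(k−i, m[k−i]); the inner max lets the remainder stay uncut if that's better.
m[2] = 1*max(1,0) = 1*1 = 1
m[3] = 1*max(2,1) = 1*2 = 2
m[4] = 2*max(2,1) = 2*2 = 4
m[5] = 2*max(3,2) = 2*3 = 6
m[6] = 3*max(3,2) = 3*3 = 9
m[7] = 2*max(5,6) = 2*6 = 12
m[8] = 2*max(6,9) = 2*9 = 18
m[9] = 3*max(6,9) = 3*9 = 27
m[10] = 2*max(8,18) = 2*18 = 36
m[11] = 2*max(9,27) = 2*27 = 54
m[12] = 3*max(9,27) = 3*27 = 81
m[13] = 2*max(11,54) = 2*54 = 108
m[14] = 2*max(12,81) = 2*81 = 162
m[15] = 3*max(12,81) = 3*81 = 243
m[16] = 2*max(14,162) = 2*162 = 324
One optimal split: 3 + 3 + 3 + 3 + 2 + 2; product 3*3*3*3*2*2 = 324.

324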